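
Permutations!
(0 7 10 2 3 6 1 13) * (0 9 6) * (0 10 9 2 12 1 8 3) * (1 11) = (0 7 9 6 8 3 10 12 11 1 13 2) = [7, 13, 0, 10, 4, 5, 8, 9, 3, 6, 12, 1, 11, 2]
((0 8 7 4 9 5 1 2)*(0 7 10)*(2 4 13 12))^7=((0 8 10)(1 4 9 5)(2 7 13 12))^7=(0 8 10)(1 5 9 4)(2 12 13 7)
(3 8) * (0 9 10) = (0 9 10)(3 8) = [9, 1, 2, 8, 4, 5, 6, 7, 3, 10, 0]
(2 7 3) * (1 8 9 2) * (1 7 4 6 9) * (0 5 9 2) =(0 5 9)(1 8)(2 4 6)(3 7) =[5, 8, 4, 7, 6, 9, 2, 3, 1, 0]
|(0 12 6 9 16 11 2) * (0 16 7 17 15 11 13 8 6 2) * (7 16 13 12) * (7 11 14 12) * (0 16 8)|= 30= |(0 11 16 7 17 15 14 12 2 13)(6 9 8)|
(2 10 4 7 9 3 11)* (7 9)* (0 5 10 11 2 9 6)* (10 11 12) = (0 5 11 9 3 2 12 10 4 6) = [5, 1, 12, 2, 6, 11, 0, 7, 8, 3, 4, 9, 10]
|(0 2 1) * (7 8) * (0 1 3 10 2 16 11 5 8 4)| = |(0 16 11 5 8 7 4)(2 3 10)| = 21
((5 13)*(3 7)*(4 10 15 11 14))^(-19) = (3 7)(4 10 15 11 14)(5 13)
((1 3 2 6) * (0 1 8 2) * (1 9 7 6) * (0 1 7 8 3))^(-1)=((0 9 8 2 7 6 3 1))^(-1)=(0 1 3 6 7 2 8 9)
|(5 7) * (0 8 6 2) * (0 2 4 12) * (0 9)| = |(0 8 6 4 12 9)(5 7)| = 6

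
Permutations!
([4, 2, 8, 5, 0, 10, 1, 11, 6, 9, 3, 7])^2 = (11)(1 8)(2 6)(3 10 5)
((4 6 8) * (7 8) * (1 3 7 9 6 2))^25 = (1 3 7 8 4 2)(6 9)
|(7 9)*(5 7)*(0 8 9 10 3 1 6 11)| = 10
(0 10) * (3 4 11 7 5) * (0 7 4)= (0 10 7 5 3)(4 11)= [10, 1, 2, 0, 11, 3, 6, 5, 8, 9, 7, 4]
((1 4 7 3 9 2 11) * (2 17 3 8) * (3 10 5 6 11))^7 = ((1 4 7 8 2 3 9 17 10 5 6 11))^7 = (1 17 7 5 2 11 9 4 10 8 6 3)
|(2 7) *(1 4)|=|(1 4)(2 7)|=2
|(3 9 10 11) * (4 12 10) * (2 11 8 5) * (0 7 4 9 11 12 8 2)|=30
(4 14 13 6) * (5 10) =(4 14 13 6)(5 10) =[0, 1, 2, 3, 14, 10, 4, 7, 8, 9, 5, 11, 12, 6, 13]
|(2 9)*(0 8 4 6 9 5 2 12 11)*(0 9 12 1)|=|(0 8 4 6 12 11 9 1)(2 5)|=8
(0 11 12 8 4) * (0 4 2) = (0 11 12 8 2) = [11, 1, 0, 3, 4, 5, 6, 7, 2, 9, 10, 12, 8]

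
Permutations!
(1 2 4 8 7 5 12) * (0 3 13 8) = (0 3 13 8 7 5 12 1 2 4) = [3, 2, 4, 13, 0, 12, 6, 5, 7, 9, 10, 11, 1, 8]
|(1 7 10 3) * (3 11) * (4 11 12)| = |(1 7 10 12 4 11 3)| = 7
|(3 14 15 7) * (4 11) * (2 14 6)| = 6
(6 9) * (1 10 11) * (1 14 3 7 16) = (1 10 11 14 3 7 16)(6 9) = [0, 10, 2, 7, 4, 5, 9, 16, 8, 6, 11, 14, 12, 13, 3, 15, 1]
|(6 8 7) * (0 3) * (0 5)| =|(0 3 5)(6 8 7)| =3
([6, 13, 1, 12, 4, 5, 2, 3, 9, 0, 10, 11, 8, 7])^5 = (0 7)(1 8)(2 12)(3 6)(9 13)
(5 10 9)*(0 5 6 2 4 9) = [5, 1, 4, 3, 9, 10, 2, 7, 8, 6, 0] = (0 5 10)(2 4 9 6)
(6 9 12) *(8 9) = (6 8 9 12) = [0, 1, 2, 3, 4, 5, 8, 7, 9, 12, 10, 11, 6]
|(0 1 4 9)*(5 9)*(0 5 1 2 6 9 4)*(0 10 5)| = 4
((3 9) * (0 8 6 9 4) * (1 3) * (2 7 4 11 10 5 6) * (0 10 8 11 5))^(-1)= (0 10 4 7 2 8 11)(1 9 6 5 3)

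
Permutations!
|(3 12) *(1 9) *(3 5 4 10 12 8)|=4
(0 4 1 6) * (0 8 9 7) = (0 4 1 6 8 9 7) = [4, 6, 2, 3, 1, 5, 8, 0, 9, 7]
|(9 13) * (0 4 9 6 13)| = 6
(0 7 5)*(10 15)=(0 7 5)(10 15)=[7, 1, 2, 3, 4, 0, 6, 5, 8, 9, 15, 11, 12, 13, 14, 10]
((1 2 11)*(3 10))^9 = ((1 2 11)(3 10))^9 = (11)(3 10)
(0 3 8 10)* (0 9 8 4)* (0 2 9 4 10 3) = (2 9 8 3 10 4) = [0, 1, 9, 10, 2, 5, 6, 7, 3, 8, 4]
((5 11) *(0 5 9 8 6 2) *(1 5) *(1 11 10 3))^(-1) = ((0 11 9 8 6 2)(1 5 10 3))^(-1) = (0 2 6 8 9 11)(1 3 10 5)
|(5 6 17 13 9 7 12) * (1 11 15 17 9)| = 5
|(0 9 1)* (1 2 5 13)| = |(0 9 2 5 13 1)| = 6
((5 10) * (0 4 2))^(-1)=(0 2 4)(5 10)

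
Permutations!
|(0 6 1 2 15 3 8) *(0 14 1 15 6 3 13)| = |(0 3 8 14 1 2 6 15 13)| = 9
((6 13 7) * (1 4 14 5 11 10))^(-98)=(1 11 14)(4 10 5)(6 13 7)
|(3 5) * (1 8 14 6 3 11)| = |(1 8 14 6 3 5 11)| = 7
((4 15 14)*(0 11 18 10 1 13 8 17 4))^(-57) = ((0 11 18 10 1 13 8 17 4 15 14))^(-57) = (0 15 17 13 10 11 14 4 8 1 18)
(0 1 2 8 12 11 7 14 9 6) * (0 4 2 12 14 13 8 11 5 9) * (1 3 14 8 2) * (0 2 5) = (0 3 14 2 11 7 13 5 9 6 4 1 12) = [3, 12, 11, 14, 1, 9, 4, 13, 8, 6, 10, 7, 0, 5, 2]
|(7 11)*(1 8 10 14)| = |(1 8 10 14)(7 11)| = 4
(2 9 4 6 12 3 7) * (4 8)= (2 9 8 4 6 12 3 7)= [0, 1, 9, 7, 6, 5, 12, 2, 4, 8, 10, 11, 3]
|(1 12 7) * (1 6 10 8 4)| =7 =|(1 12 7 6 10 8 4)|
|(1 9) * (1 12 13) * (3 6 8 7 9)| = |(1 3 6 8 7 9 12 13)| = 8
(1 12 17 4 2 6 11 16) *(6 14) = (1 12 17 4 2 14 6 11 16) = [0, 12, 14, 3, 2, 5, 11, 7, 8, 9, 10, 16, 17, 13, 6, 15, 1, 4]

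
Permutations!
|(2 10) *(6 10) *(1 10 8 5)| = 6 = |(1 10 2 6 8 5)|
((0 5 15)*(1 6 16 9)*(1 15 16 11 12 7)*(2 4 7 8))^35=((0 5 16 9 15)(1 6 11 12 8 2 4 7))^35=(16)(1 12 4 6 8 7 11 2)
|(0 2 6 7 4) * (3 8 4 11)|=8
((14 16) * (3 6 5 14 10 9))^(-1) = (3 9 10 16 14 5 6)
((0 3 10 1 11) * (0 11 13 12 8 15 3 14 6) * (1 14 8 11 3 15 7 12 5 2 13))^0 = (15)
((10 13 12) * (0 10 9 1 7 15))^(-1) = ((0 10 13 12 9 1 7 15))^(-1) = (0 15 7 1 9 12 13 10)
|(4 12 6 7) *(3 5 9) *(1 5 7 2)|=|(1 5 9 3 7 4 12 6 2)|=9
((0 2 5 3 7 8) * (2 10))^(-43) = ((0 10 2 5 3 7 8))^(-43) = (0 8 7 3 5 2 10)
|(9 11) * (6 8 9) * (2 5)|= 4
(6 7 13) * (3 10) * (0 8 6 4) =(0 8 6 7 13 4)(3 10) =[8, 1, 2, 10, 0, 5, 7, 13, 6, 9, 3, 11, 12, 4]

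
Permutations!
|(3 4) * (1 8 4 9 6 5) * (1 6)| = |(1 8 4 3 9)(5 6)| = 10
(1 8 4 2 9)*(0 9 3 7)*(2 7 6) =(0 9 1 8 4 7)(2 3 6) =[9, 8, 3, 6, 7, 5, 2, 0, 4, 1]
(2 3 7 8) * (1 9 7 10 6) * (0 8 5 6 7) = [8, 9, 3, 10, 4, 6, 1, 5, 2, 0, 7] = (0 8 2 3 10 7 5 6 1 9)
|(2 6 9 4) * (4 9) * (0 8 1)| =3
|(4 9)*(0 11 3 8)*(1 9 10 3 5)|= 9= |(0 11 5 1 9 4 10 3 8)|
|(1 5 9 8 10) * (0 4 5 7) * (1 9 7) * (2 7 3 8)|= |(0 4 5 3 8 10 9 2 7)|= 9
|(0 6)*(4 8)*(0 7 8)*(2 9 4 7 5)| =|(0 6 5 2 9 4)(7 8)| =6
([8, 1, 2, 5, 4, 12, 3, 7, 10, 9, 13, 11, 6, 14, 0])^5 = [0, 1, 2, 5, 4, 12, 3, 7, 8, 9, 10, 11, 6, 13, 14]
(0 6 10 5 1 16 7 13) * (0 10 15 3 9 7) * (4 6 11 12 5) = [11, 16, 2, 9, 6, 1, 15, 13, 8, 7, 4, 12, 5, 10, 14, 3, 0] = (0 11 12 5 1 16)(3 9 7 13 10 4 6 15)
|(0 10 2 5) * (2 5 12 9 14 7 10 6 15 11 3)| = |(0 6 15 11 3 2 12 9 14 7 10 5)| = 12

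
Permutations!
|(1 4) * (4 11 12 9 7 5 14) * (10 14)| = |(1 11 12 9 7 5 10 14 4)| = 9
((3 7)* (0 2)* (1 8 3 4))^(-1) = ((0 2)(1 8 3 7 4))^(-1) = (0 2)(1 4 7 3 8)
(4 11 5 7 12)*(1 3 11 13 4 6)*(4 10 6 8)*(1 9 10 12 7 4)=[0, 3, 2, 11, 13, 4, 9, 7, 1, 10, 6, 5, 8, 12]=(1 3 11 5 4 13 12 8)(6 9 10)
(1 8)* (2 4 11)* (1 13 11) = (1 8 13 11 2 4) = [0, 8, 4, 3, 1, 5, 6, 7, 13, 9, 10, 2, 12, 11]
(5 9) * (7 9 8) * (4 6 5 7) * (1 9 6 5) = (1 9 7 6)(4 5 8) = [0, 9, 2, 3, 5, 8, 1, 6, 4, 7]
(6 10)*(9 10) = [0, 1, 2, 3, 4, 5, 9, 7, 8, 10, 6] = (6 9 10)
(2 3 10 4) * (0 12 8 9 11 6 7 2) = (0 12 8 9 11 6 7 2 3 10 4) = [12, 1, 3, 10, 0, 5, 7, 2, 9, 11, 4, 6, 8]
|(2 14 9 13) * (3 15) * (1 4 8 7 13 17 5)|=10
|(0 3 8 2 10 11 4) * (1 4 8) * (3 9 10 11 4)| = |(0 9 10 4)(1 3)(2 11 8)| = 12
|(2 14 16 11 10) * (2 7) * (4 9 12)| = 6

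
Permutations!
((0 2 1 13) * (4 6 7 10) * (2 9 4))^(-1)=((0 9 4 6 7 10 2 1 13))^(-1)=(0 13 1 2 10 7 6 4 9)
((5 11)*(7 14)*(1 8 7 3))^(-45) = (14)(5 11)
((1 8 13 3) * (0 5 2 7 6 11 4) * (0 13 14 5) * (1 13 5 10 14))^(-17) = (1 8)(2 7 6 11 4 5)(3 13)(10 14)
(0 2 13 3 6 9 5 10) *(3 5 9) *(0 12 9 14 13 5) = (0 2 5 10 12 9 14 13)(3 6) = [2, 1, 5, 6, 4, 10, 3, 7, 8, 14, 12, 11, 9, 0, 13]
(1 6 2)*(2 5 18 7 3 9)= (1 6 5 18 7 3 9 2)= [0, 6, 1, 9, 4, 18, 5, 3, 8, 2, 10, 11, 12, 13, 14, 15, 16, 17, 7]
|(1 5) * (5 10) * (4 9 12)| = 3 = |(1 10 5)(4 9 12)|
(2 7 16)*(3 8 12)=(2 7 16)(3 8 12)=[0, 1, 7, 8, 4, 5, 6, 16, 12, 9, 10, 11, 3, 13, 14, 15, 2]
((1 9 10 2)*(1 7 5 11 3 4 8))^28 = ((1 9 10 2 7 5 11 3 4 8))^28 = (1 4 11 7 10)(2 9 8 3 5)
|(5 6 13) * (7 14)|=|(5 6 13)(7 14)|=6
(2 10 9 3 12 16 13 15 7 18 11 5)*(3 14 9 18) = (2 10 18 11 5)(3 12 16 13 15 7)(9 14) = [0, 1, 10, 12, 4, 2, 6, 3, 8, 14, 18, 5, 16, 15, 9, 7, 13, 17, 11]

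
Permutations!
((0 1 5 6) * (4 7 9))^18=((0 1 5 6)(4 7 9))^18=(9)(0 5)(1 6)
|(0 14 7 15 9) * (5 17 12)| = 15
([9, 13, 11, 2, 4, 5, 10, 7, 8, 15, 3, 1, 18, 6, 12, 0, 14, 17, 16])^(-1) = [15, 11, 3, 10, 4, 5, 13, 7, 8, 0, 6, 2, 14, 1, 16, 9, 18, 17, 12]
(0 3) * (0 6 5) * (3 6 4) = (0 6 5)(3 4) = [6, 1, 2, 4, 3, 0, 5]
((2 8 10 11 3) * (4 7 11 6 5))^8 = (2 3 11 7 4 5 6 10 8)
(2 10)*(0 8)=[8, 1, 10, 3, 4, 5, 6, 7, 0, 9, 2]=(0 8)(2 10)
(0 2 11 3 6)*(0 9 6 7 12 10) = (0 2 11 3 7 12 10)(6 9) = [2, 1, 11, 7, 4, 5, 9, 12, 8, 6, 0, 3, 10]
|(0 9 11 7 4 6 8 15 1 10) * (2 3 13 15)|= |(0 9 11 7 4 6 8 2 3 13 15 1 10)|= 13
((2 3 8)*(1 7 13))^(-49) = ((1 7 13)(2 3 8))^(-49) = (1 13 7)(2 8 3)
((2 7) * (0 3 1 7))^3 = (0 7 3 2 1)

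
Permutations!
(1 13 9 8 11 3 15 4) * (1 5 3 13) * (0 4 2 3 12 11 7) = [4, 1, 3, 15, 5, 12, 6, 0, 7, 8, 10, 13, 11, 9, 14, 2] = (0 4 5 12 11 13 9 8 7)(2 3 15)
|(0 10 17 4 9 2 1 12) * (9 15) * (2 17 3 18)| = 28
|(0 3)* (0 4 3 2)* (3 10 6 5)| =|(0 2)(3 4 10 6 5)| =10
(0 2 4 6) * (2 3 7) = [3, 1, 4, 7, 6, 5, 0, 2] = (0 3 7 2 4 6)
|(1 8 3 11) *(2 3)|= |(1 8 2 3 11)|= 5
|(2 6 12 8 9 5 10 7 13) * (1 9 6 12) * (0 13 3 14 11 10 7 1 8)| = |(0 13 2 12)(1 9 5 7 3 14 11 10)(6 8)| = 8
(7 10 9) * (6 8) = [0, 1, 2, 3, 4, 5, 8, 10, 6, 7, 9] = (6 8)(7 10 9)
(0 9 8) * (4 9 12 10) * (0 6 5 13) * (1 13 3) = (0 12 10 4 9 8 6 5 3 1 13) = [12, 13, 2, 1, 9, 3, 5, 7, 6, 8, 4, 11, 10, 0]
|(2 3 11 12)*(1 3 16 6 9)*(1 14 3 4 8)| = 24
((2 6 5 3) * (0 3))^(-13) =((0 3 2 6 5))^(-13) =(0 2 5 3 6)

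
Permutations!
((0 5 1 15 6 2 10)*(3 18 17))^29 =(0 5 1 15 6 2 10)(3 17 18)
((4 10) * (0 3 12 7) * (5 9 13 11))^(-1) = (0 7 12 3)(4 10)(5 11 13 9)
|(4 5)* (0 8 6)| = |(0 8 6)(4 5)| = 6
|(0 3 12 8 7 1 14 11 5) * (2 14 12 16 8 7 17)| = 9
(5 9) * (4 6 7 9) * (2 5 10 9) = [0, 1, 5, 3, 6, 4, 7, 2, 8, 10, 9] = (2 5 4 6 7)(9 10)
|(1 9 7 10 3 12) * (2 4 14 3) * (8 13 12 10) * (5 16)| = |(1 9 7 8 13 12)(2 4 14 3 10)(5 16)| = 30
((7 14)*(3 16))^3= ((3 16)(7 14))^3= (3 16)(7 14)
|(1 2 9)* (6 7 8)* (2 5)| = |(1 5 2 9)(6 7 8)| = 12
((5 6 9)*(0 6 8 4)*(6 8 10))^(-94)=((0 8 4)(5 10 6 9))^(-94)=(0 4 8)(5 6)(9 10)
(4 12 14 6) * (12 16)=[0, 1, 2, 3, 16, 5, 4, 7, 8, 9, 10, 11, 14, 13, 6, 15, 12]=(4 16 12 14 6)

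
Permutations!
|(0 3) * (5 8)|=|(0 3)(5 8)|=2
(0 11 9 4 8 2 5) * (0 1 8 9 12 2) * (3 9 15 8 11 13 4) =(0 13 4 15 8)(1 11 12 2 5)(3 9) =[13, 11, 5, 9, 15, 1, 6, 7, 0, 3, 10, 12, 2, 4, 14, 8]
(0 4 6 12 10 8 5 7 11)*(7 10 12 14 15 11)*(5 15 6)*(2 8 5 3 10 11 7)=(0 4 3 10 5 11)(2 8 15 7)(6 14)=[4, 1, 8, 10, 3, 11, 14, 2, 15, 9, 5, 0, 12, 13, 6, 7]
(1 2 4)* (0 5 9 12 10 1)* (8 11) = [5, 2, 4, 3, 0, 9, 6, 7, 11, 12, 1, 8, 10] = (0 5 9 12 10 1 2 4)(8 11)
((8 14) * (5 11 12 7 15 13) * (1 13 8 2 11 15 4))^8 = (1 12 14 5 4 11 8 13 7 2 15)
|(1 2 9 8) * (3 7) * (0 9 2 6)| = |(0 9 8 1 6)(3 7)| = 10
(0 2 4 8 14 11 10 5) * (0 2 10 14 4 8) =(0 10 5 2 8 4)(11 14) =[10, 1, 8, 3, 0, 2, 6, 7, 4, 9, 5, 14, 12, 13, 11]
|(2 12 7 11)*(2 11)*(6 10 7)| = 5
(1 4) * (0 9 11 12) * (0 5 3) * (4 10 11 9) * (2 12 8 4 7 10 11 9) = (0 7 10 9 2 12 5 3)(1 11 8 4) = [7, 11, 12, 0, 1, 3, 6, 10, 4, 2, 9, 8, 5]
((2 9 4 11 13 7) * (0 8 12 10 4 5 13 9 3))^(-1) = (0 3 2 7 13 5 9 11 4 10 12 8)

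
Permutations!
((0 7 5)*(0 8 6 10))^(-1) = ((0 7 5 8 6 10))^(-1) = (0 10 6 8 5 7)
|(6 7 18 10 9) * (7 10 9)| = 5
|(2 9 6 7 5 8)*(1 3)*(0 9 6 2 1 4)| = |(0 9 2 6 7 5 8 1 3 4)| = 10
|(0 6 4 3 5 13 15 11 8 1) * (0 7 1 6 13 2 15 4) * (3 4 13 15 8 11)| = |(0 15 3 5 2 8 6)(1 7)| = 14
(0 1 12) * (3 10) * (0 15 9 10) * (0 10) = (0 1 12 15 9)(3 10) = [1, 12, 2, 10, 4, 5, 6, 7, 8, 0, 3, 11, 15, 13, 14, 9]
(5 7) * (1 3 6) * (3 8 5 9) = (1 8 5 7 9 3 6) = [0, 8, 2, 6, 4, 7, 1, 9, 5, 3]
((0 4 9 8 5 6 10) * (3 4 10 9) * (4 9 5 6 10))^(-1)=(0 10 5 6 8 9 3 4)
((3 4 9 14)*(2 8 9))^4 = (2 3 9)(4 14 8)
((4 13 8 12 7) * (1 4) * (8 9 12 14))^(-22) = (14)(1 13 12)(4 9 7)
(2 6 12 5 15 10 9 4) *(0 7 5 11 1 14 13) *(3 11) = (0 7 5 15 10 9 4 2 6 12 3 11 1 14 13) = [7, 14, 6, 11, 2, 15, 12, 5, 8, 4, 9, 1, 3, 0, 13, 10]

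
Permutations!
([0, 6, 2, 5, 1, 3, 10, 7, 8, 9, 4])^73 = (1 6 10 4)(3 5)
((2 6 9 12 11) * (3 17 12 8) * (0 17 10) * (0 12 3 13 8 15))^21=((0 17 3 10 12 11 2 6 9 15)(8 13))^21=(0 17 3 10 12 11 2 6 9 15)(8 13)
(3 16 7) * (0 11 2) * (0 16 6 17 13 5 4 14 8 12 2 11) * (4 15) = (2 16 7 3 6 17 13 5 15 4 14 8 12) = [0, 1, 16, 6, 14, 15, 17, 3, 12, 9, 10, 11, 2, 5, 8, 4, 7, 13]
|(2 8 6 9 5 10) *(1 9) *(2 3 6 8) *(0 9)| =|(0 9 5 10 3 6 1)| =7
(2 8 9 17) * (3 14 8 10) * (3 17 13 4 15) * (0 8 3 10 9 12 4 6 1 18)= [8, 18, 9, 14, 15, 5, 1, 7, 12, 13, 17, 11, 4, 6, 3, 10, 16, 2, 0]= (0 8 12 4 15 10 17 2 9 13 6 1 18)(3 14)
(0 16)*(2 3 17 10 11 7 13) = (0 16)(2 3 17 10 11 7 13) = [16, 1, 3, 17, 4, 5, 6, 13, 8, 9, 11, 7, 12, 2, 14, 15, 0, 10]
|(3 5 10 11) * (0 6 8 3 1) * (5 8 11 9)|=|(0 6 11 1)(3 8)(5 10 9)|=12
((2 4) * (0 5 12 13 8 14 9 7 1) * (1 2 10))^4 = (0 8 2)(1 13 7)(4 5 14)(9 10 12)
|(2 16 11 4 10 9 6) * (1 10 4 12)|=|(1 10 9 6 2 16 11 12)|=8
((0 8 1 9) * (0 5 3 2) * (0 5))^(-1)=((0 8 1 9)(2 5 3))^(-1)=(0 9 1 8)(2 3 5)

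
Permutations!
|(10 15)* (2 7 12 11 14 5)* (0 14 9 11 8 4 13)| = 18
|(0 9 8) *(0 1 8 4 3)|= 4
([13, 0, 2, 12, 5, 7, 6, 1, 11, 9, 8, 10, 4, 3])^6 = (0 7 4 3)(1 5 12 13)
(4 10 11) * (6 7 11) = (4 10 6 7 11) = [0, 1, 2, 3, 10, 5, 7, 11, 8, 9, 6, 4]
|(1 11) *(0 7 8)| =|(0 7 8)(1 11)| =6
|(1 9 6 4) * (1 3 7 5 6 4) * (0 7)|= 8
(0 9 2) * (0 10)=[9, 1, 10, 3, 4, 5, 6, 7, 8, 2, 0]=(0 9 2 10)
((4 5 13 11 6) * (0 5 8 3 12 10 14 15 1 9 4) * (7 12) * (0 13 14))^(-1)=(0 10 12 7 3 8 4 9 1 15 14 5)(6 11 13)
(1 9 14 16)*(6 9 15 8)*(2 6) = [0, 15, 6, 3, 4, 5, 9, 7, 2, 14, 10, 11, 12, 13, 16, 8, 1] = (1 15 8 2 6 9 14 16)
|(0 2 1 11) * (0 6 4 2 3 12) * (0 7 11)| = 9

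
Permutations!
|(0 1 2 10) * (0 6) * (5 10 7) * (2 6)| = |(0 1 6)(2 7 5 10)| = 12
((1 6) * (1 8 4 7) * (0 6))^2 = (0 8 7)(1 6 4)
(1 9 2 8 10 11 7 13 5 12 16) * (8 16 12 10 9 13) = (1 13 5 10 11 7 8 9 2 16) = [0, 13, 16, 3, 4, 10, 6, 8, 9, 2, 11, 7, 12, 5, 14, 15, 1]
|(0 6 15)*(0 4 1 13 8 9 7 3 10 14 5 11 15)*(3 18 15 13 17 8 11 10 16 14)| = |(0 6)(1 17 8 9 7 18 15 4)(3 16 14 5 10)(11 13)| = 40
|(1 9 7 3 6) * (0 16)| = |(0 16)(1 9 7 3 6)| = 10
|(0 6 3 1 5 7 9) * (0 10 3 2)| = 6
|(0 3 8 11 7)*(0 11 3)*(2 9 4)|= |(2 9 4)(3 8)(7 11)|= 6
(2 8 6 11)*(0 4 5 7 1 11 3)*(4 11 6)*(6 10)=[11, 10, 8, 0, 5, 7, 3, 1, 4, 9, 6, 2]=(0 11 2 8 4 5 7 1 10 6 3)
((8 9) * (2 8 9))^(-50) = ((9)(2 8))^(-50) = (9)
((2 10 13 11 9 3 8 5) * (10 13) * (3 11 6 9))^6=((2 13 6 9 11 3 8 5))^6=(2 8 11 6)(3 9 13 5)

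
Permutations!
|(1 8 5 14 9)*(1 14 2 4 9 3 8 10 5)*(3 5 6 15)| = 30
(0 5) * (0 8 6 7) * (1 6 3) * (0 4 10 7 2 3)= (0 5 8)(1 6 2 3)(4 10 7)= [5, 6, 3, 1, 10, 8, 2, 4, 0, 9, 7]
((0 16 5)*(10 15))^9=(16)(10 15)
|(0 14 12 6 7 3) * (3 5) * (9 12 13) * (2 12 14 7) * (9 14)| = 12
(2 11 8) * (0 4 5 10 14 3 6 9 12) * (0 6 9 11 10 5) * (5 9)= (0 4)(2 10 14 3 5 9 12 6 11 8)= [4, 1, 10, 5, 0, 9, 11, 7, 2, 12, 14, 8, 6, 13, 3]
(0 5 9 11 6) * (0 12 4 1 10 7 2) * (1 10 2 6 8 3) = (0 5 9 11 8 3 1 2)(4 10 7 6 12) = [5, 2, 0, 1, 10, 9, 12, 6, 3, 11, 7, 8, 4]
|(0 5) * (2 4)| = |(0 5)(2 4)| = 2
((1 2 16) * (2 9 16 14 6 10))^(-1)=(1 16 9)(2 10 6 14)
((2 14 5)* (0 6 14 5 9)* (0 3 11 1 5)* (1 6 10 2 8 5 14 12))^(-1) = ((0 10 2)(1 14 9 3 11 6 12)(5 8))^(-1) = (0 2 10)(1 12 6 11 3 9 14)(5 8)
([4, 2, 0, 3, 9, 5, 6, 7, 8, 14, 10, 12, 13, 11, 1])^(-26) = [1, 9, 14, 3, 2, 5, 6, 7, 8, 0, 10, 12, 13, 11, 4]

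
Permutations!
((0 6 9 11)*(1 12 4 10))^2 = (0 9)(1 4)(6 11)(10 12) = ((0 6 9 11)(1 12 4 10))^2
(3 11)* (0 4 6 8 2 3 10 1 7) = [4, 7, 3, 11, 6, 5, 8, 0, 2, 9, 1, 10] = (0 4 6 8 2 3 11 10 1 7)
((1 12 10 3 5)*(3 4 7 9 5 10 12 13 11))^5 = ((1 13 11 3 10 4 7 9 5))^5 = (1 4 13 7 11 9 3 5 10)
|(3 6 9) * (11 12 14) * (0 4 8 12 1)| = |(0 4 8 12 14 11 1)(3 6 9)| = 21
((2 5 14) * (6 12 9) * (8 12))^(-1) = (2 14 5)(6 9 12 8)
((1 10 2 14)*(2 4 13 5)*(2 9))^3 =((1 10 4 13 5 9 2 14))^3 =(1 13 2 10 5 14 4 9)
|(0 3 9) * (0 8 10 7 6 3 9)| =|(0 9 8 10 7 6 3)| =7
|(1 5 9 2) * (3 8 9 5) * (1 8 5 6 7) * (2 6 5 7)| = 12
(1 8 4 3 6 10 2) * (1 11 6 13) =[0, 8, 11, 13, 3, 5, 10, 7, 4, 9, 2, 6, 12, 1] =(1 8 4 3 13)(2 11 6 10)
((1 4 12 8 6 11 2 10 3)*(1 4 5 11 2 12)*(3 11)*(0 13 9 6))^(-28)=((0 13 9 6 2 10 11 12 8)(1 5 3 4))^(-28)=(0 8 12 11 10 2 6 9 13)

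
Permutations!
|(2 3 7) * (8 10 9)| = |(2 3 7)(8 10 9)| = 3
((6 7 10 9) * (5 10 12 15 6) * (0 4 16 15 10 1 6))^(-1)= ((0 4 16 15)(1 6 7 12 10 9 5))^(-1)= (0 15 16 4)(1 5 9 10 12 7 6)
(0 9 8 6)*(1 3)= (0 9 8 6)(1 3)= [9, 3, 2, 1, 4, 5, 0, 7, 6, 8]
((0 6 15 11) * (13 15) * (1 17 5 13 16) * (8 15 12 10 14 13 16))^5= ((0 6 8 15 11)(1 17 5 16)(10 14 13 12))^5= (1 17 5 16)(10 14 13 12)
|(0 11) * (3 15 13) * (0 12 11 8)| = 6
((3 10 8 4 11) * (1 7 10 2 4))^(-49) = ((1 7 10 8)(2 4 11 3))^(-49) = (1 8 10 7)(2 3 11 4)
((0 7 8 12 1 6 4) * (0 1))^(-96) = (12)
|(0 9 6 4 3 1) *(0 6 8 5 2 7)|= 12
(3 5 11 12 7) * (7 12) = [0, 1, 2, 5, 4, 11, 6, 3, 8, 9, 10, 7, 12] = (12)(3 5 11 7)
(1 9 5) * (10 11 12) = (1 9 5)(10 11 12) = [0, 9, 2, 3, 4, 1, 6, 7, 8, 5, 11, 12, 10]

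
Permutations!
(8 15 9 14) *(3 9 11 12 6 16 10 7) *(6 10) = [0, 1, 2, 9, 4, 5, 16, 3, 15, 14, 7, 12, 10, 13, 8, 11, 6] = (3 9 14 8 15 11 12 10 7)(6 16)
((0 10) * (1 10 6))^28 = (10)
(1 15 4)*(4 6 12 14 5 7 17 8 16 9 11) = (1 15 6 12 14 5 7 17 8 16 9 11 4) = [0, 15, 2, 3, 1, 7, 12, 17, 16, 11, 10, 4, 14, 13, 5, 6, 9, 8]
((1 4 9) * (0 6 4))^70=(9)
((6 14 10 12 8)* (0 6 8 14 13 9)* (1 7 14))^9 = ((0 6 13 9)(1 7 14 10 12))^9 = (0 6 13 9)(1 12 10 14 7)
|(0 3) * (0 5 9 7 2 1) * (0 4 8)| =9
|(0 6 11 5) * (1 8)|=4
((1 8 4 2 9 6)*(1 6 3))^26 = ((1 8 4 2 9 3))^26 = (1 4 9)(2 3 8)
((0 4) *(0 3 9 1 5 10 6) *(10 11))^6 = ((0 4 3 9 1 5 11 10 6))^6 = (0 11 9)(1 4 10)(3 6 5)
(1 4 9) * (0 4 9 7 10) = (0 4 7 10)(1 9) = [4, 9, 2, 3, 7, 5, 6, 10, 8, 1, 0]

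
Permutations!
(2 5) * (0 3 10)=(0 3 10)(2 5)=[3, 1, 5, 10, 4, 2, 6, 7, 8, 9, 0]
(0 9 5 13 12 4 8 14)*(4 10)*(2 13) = [9, 1, 13, 3, 8, 2, 6, 7, 14, 5, 4, 11, 10, 12, 0] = (0 9 5 2 13 12 10 4 8 14)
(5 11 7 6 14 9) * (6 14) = (5 11 7 14 9) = [0, 1, 2, 3, 4, 11, 6, 14, 8, 5, 10, 7, 12, 13, 9]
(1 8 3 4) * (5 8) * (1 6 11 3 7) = [0, 5, 2, 4, 6, 8, 11, 1, 7, 9, 10, 3] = (1 5 8 7)(3 4 6 11)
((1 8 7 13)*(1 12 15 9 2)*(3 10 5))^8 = ((1 8 7 13 12 15 9 2)(3 10 5))^8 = (15)(3 5 10)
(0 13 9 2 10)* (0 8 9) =[13, 1, 10, 3, 4, 5, 6, 7, 9, 2, 8, 11, 12, 0] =(0 13)(2 10 8 9)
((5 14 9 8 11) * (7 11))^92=(5 9 7)(8 11 14)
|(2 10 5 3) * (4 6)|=|(2 10 5 3)(4 6)|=4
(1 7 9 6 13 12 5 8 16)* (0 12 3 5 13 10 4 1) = (0 12 13 3 5 8 16)(1 7 9 6 10 4) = [12, 7, 2, 5, 1, 8, 10, 9, 16, 6, 4, 11, 13, 3, 14, 15, 0]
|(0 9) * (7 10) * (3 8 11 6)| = |(0 9)(3 8 11 6)(7 10)| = 4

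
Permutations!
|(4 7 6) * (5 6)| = 4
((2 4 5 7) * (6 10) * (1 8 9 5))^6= (10)(1 4 2 7 5 9 8)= ((1 8 9 5 7 2 4)(6 10))^6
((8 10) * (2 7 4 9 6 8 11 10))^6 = ((2 7 4 9 6 8)(10 11))^6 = (11)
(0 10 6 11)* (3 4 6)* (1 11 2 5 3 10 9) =(0 9 1 11)(2 5 3 4 6) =[9, 11, 5, 4, 6, 3, 2, 7, 8, 1, 10, 0]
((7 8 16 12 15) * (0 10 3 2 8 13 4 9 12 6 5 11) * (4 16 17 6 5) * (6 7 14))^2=(0 3 8 7 16 11 10 2 17 13 5)(4 12 14)(6 9 15)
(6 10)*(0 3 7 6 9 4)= (0 3 7 6 10 9 4)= [3, 1, 2, 7, 0, 5, 10, 6, 8, 4, 9]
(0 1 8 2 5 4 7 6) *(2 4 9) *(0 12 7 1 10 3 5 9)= (0 10 3 5)(1 8 4)(2 9)(6 12 7)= [10, 8, 9, 5, 1, 0, 12, 6, 4, 2, 3, 11, 7]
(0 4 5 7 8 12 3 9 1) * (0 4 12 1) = (0 12 3 9)(1 4 5 7 8) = [12, 4, 2, 9, 5, 7, 6, 8, 1, 0, 10, 11, 3]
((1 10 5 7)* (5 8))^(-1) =(1 7 5 8 10)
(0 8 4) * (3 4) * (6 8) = (0 6 8 3 4) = [6, 1, 2, 4, 0, 5, 8, 7, 3]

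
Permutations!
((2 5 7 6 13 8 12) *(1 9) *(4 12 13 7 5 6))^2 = ((1 9)(2 6 7 4 12)(8 13))^2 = (13)(2 7 12 6 4)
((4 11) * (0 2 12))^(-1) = (0 12 2)(4 11)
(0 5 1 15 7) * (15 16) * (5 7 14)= (0 7)(1 16 15 14 5)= [7, 16, 2, 3, 4, 1, 6, 0, 8, 9, 10, 11, 12, 13, 5, 14, 15]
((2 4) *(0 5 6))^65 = ((0 5 6)(2 4))^65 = (0 6 5)(2 4)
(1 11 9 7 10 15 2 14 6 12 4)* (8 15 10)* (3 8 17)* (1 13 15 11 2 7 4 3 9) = (1 2 14 6 12 3 8 11)(4 13 15 7 17 9) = [0, 2, 14, 8, 13, 5, 12, 17, 11, 4, 10, 1, 3, 15, 6, 7, 16, 9]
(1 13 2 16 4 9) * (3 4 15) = [0, 13, 16, 4, 9, 5, 6, 7, 8, 1, 10, 11, 12, 2, 14, 3, 15] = (1 13 2 16 15 3 4 9)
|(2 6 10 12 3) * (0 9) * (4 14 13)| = |(0 9)(2 6 10 12 3)(4 14 13)| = 30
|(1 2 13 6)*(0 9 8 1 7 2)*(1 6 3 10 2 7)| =20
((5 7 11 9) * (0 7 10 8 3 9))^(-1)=((0 7 11)(3 9 5 10 8))^(-1)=(0 11 7)(3 8 10 5 9)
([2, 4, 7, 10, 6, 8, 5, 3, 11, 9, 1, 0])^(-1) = [11, 10, 0, 7, 1, 6, 4, 2, 5, 9, 3, 8]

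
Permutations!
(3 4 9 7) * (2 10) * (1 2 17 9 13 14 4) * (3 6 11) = (1 2 10 17 9 7 6 11 3)(4 13 14) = [0, 2, 10, 1, 13, 5, 11, 6, 8, 7, 17, 3, 12, 14, 4, 15, 16, 9]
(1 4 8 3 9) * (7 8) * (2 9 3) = (1 4 7 8 2 9) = [0, 4, 9, 3, 7, 5, 6, 8, 2, 1]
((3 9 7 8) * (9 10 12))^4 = (3 7 12)(8 9 10)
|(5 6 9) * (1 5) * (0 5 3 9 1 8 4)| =8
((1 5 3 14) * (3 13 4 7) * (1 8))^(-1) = ((1 5 13 4 7 3 14 8))^(-1) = (1 8 14 3 7 4 13 5)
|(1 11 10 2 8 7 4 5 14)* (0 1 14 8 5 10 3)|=|(14)(0 1 11 3)(2 5 8 7 4 10)|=12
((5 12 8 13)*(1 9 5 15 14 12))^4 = (1 9 5)(8 12 14 15 13)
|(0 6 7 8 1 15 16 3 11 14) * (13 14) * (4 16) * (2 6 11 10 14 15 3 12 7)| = |(0 11 13 15 4 16 12 7 8 1 3 10 14)(2 6)| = 26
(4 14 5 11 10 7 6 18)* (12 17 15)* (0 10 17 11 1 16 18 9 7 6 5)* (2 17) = [10, 16, 17, 3, 14, 1, 9, 5, 8, 7, 6, 2, 11, 13, 0, 12, 18, 15, 4] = (0 10 6 9 7 5 1 16 18 4 14)(2 17 15 12 11)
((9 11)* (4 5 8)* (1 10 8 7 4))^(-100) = ((1 10 8)(4 5 7)(9 11))^(-100) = (11)(1 8 10)(4 7 5)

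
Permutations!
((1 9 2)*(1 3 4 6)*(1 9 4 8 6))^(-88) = (2 8 9 3 6)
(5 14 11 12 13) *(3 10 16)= (3 10 16)(5 14 11 12 13)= [0, 1, 2, 10, 4, 14, 6, 7, 8, 9, 16, 12, 13, 5, 11, 15, 3]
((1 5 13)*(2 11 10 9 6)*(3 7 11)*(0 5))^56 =(13)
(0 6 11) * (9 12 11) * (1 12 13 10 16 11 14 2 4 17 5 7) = [6, 12, 4, 3, 17, 7, 9, 1, 8, 13, 16, 0, 14, 10, 2, 15, 11, 5] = (0 6 9 13 10 16 11)(1 12 14 2 4 17 5 7)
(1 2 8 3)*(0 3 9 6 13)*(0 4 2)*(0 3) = (1 3)(2 8 9 6 13 4) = [0, 3, 8, 1, 2, 5, 13, 7, 9, 6, 10, 11, 12, 4]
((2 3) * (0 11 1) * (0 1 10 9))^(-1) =(0 9 10 11)(2 3)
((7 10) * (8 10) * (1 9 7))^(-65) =(10)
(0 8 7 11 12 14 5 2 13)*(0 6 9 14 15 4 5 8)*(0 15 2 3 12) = (0 15 4 5 3 12 2 13 6 9 14 8 7 11) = [15, 1, 13, 12, 5, 3, 9, 11, 7, 14, 10, 0, 2, 6, 8, 4]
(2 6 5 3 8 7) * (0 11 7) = (0 11 7 2 6 5 3 8) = [11, 1, 6, 8, 4, 3, 5, 2, 0, 9, 10, 7]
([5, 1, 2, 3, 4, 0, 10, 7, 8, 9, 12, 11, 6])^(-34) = [0, 1, 2, 3, 4, 5, 12, 7, 8, 9, 6, 11, 10]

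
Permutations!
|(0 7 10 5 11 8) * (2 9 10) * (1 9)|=|(0 7 2 1 9 10 5 11 8)|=9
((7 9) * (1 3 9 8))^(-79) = ((1 3 9 7 8))^(-79) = (1 3 9 7 8)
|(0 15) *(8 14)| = 2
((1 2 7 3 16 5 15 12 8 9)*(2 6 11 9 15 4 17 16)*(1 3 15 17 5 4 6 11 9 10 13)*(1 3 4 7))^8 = ((1 11 10 13 3 2)(4 5 6 9)(7 15 12 8 17 16))^8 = (1 10 3)(2 11 13)(7 12 17)(8 16 15)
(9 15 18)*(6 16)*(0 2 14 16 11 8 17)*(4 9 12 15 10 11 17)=(0 2 14 16 6 17)(4 9 10 11 8)(12 15 18)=[2, 1, 14, 3, 9, 5, 17, 7, 4, 10, 11, 8, 15, 13, 16, 18, 6, 0, 12]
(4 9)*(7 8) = (4 9)(7 8) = [0, 1, 2, 3, 9, 5, 6, 8, 7, 4]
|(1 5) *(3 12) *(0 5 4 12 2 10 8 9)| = 10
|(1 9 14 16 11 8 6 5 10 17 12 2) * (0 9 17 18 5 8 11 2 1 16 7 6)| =|(0 9 14 7 6 8)(1 17 12)(2 16)(5 10 18)| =6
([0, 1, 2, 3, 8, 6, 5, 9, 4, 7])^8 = (9)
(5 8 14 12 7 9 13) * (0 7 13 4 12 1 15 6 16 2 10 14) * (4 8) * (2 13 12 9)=(0 7 2 10 14 1 15 6 16 13 5 4 9 8)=[7, 15, 10, 3, 9, 4, 16, 2, 0, 8, 14, 11, 12, 5, 1, 6, 13]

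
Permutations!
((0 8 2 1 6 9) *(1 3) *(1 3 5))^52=(0 5 9 2 6 8 1)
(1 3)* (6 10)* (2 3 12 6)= (1 12 6 10 2 3)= [0, 12, 3, 1, 4, 5, 10, 7, 8, 9, 2, 11, 6]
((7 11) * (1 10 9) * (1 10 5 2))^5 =((1 5 2)(7 11)(9 10))^5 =(1 2 5)(7 11)(9 10)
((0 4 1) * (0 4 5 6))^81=(6)(1 4)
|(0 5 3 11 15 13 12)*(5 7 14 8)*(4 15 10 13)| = |(0 7 14 8 5 3 11 10 13 12)(4 15)| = 10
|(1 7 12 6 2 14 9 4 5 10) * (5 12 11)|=|(1 7 11 5 10)(2 14 9 4 12 6)|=30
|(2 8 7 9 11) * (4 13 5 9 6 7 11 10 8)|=|(2 4 13 5 9 10 8 11)(6 7)|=8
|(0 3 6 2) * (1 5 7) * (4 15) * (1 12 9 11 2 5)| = 18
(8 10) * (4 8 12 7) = (4 8 10 12 7) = [0, 1, 2, 3, 8, 5, 6, 4, 10, 9, 12, 11, 7]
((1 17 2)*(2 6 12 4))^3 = (1 12)(2 6)(4 17)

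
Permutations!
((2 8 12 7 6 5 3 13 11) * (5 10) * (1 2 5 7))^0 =((1 2 8 12)(3 13 11 5)(6 10 7))^0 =(13)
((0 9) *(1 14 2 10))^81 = (0 9)(1 14 2 10)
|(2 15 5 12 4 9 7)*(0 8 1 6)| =|(0 8 1 6)(2 15 5 12 4 9 7)| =28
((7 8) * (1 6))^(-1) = (1 6)(7 8)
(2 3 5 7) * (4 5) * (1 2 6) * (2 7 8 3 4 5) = (1 7 6)(2 4)(3 5 8) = [0, 7, 4, 5, 2, 8, 1, 6, 3]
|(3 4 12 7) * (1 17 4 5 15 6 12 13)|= |(1 17 4 13)(3 5 15 6 12 7)|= 12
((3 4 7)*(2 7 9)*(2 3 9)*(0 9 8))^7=(9)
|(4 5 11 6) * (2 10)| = 4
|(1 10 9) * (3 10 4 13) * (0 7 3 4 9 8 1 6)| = 8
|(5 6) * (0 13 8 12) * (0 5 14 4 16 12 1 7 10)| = 6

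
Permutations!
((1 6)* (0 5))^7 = (0 5)(1 6)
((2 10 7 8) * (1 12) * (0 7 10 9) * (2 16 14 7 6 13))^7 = ((0 6 13 2 9)(1 12)(7 8 16 14))^7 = (0 13 9 6 2)(1 12)(7 14 16 8)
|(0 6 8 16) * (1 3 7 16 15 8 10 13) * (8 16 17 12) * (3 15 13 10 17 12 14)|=|(0 6 17 14 3 7 12 8 13 1 15 16)|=12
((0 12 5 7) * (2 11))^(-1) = ((0 12 5 7)(2 11))^(-1) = (0 7 5 12)(2 11)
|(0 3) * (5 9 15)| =6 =|(0 3)(5 9 15)|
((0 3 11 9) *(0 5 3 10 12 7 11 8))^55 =((0 10 12 7 11 9 5 3 8))^55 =(0 10 12 7 11 9 5 3 8)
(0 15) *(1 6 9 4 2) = (0 15)(1 6 9 4 2) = [15, 6, 1, 3, 2, 5, 9, 7, 8, 4, 10, 11, 12, 13, 14, 0]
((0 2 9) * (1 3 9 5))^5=(0 9 3 1 5 2)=((0 2 5 1 3 9))^5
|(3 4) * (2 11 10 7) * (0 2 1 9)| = 14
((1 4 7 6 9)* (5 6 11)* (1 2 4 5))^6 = ((1 5 6 9 2 4 7 11))^6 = (1 7 2 6)(4 9 5 11)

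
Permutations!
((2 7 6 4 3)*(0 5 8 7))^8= (8)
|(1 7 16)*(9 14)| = |(1 7 16)(9 14)| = 6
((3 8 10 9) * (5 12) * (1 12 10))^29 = ((1 12 5 10 9 3 8))^29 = (1 12 5 10 9 3 8)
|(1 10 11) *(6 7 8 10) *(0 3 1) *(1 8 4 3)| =|(0 1 6 7 4 3 8 10 11)| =9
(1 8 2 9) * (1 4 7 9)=(1 8 2)(4 7 9)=[0, 8, 1, 3, 7, 5, 6, 9, 2, 4]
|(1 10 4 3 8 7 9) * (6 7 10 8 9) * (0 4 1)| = 12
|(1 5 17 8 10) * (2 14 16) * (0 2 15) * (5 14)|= 10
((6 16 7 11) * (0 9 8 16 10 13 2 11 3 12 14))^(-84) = (0 7)(2 11 6 10 13)(3 9)(8 12)(14 16)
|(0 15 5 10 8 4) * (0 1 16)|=8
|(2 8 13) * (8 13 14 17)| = |(2 13)(8 14 17)| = 6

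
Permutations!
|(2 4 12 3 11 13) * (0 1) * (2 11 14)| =|(0 1)(2 4 12 3 14)(11 13)| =10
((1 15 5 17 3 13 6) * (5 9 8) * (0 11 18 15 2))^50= ((0 11 18 15 9 8 5 17 3 13 6 1 2))^50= (0 1 13 17 8 15 11 2 6 3 5 9 18)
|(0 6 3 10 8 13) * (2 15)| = 6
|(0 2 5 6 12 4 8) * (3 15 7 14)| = |(0 2 5 6 12 4 8)(3 15 7 14)| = 28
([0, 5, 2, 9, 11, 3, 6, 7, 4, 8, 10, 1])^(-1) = [0, 11, 2, 5, 8, 1, 6, 7, 9, 3, 10, 4]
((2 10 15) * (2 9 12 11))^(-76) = (2 15 12)(9 11 10)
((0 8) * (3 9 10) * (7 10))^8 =(10)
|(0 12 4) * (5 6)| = 6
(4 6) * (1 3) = (1 3)(4 6) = [0, 3, 2, 1, 6, 5, 4]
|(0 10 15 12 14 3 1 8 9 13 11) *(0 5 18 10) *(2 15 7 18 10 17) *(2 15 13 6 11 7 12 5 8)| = |(1 2 13 7 18 17 15 5 10 12 14 3)(6 11 8 9)| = 12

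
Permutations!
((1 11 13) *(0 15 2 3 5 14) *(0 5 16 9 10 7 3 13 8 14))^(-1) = (0 5 14 8 11 1 13 2 15)(3 7 10 9 16)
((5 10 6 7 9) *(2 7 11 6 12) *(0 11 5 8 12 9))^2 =((0 11 6 5 10 9 8 12 2 7))^2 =(0 6 10 8 2)(5 9 12 7 11)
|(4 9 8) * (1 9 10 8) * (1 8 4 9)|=2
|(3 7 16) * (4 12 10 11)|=12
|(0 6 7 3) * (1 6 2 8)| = 7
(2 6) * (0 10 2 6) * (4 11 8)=(0 10 2)(4 11 8)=[10, 1, 0, 3, 11, 5, 6, 7, 4, 9, 2, 8]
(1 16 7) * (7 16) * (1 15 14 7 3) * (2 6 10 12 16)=(1 3)(2 6 10 12 16)(7 15 14)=[0, 3, 6, 1, 4, 5, 10, 15, 8, 9, 12, 11, 16, 13, 7, 14, 2]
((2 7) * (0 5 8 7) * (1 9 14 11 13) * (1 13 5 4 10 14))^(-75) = (0 8 14)(1 9)(2 5 10)(4 7 11)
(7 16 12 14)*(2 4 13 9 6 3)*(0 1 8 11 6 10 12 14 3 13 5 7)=(0 1 8 11 6 13 9 10 12 3 2 4 5 7 16 14)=[1, 8, 4, 2, 5, 7, 13, 16, 11, 10, 12, 6, 3, 9, 0, 15, 14]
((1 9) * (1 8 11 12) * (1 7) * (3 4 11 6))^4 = (1 3 7 6 12 8 11 9 4) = ((1 9 8 6 3 4 11 12 7))^4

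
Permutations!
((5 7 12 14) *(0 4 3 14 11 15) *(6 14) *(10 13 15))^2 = (0 3 14 7 11 13)(4 6 5 12 10 15)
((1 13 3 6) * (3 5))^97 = (1 5 6 13 3)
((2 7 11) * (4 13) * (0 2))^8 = (13)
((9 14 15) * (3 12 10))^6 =((3 12 10)(9 14 15))^6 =(15)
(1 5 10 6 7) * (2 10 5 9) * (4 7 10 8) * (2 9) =[0, 2, 8, 3, 7, 5, 10, 1, 4, 9, 6] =(1 2 8 4 7)(6 10)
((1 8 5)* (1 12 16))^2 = ((1 8 5 12 16))^2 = (1 5 16 8 12)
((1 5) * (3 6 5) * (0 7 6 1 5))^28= ((0 7 6)(1 3))^28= (0 7 6)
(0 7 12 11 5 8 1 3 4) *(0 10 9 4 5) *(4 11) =(0 7 12 4 10 9 11)(1 3 5 8) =[7, 3, 2, 5, 10, 8, 6, 12, 1, 11, 9, 0, 4]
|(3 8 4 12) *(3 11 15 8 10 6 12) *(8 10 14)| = 20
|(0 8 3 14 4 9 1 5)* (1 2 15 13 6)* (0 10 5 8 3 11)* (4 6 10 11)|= 14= |(0 3 14 6 1 8 4 9 2 15 13 10 5 11)|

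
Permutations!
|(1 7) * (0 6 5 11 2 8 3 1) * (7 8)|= 6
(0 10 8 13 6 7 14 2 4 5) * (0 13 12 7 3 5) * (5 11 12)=(0 10 8 5 13 6 3 11 12 7 14 2 4)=[10, 1, 4, 11, 0, 13, 3, 14, 5, 9, 8, 12, 7, 6, 2]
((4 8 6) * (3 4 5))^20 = ((3 4 8 6 5))^20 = (8)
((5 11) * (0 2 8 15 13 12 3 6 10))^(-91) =((0 2 8 15 13 12 3 6 10)(5 11))^(-91) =(0 10 6 3 12 13 15 8 2)(5 11)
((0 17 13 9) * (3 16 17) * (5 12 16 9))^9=(5 13 17 16 12)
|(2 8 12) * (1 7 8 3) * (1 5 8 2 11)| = |(1 7 2 3 5 8 12 11)| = 8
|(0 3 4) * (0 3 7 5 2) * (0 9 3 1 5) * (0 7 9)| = |(0 9 3 4 1 5 2)| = 7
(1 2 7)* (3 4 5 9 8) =(1 2 7)(3 4 5 9 8) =[0, 2, 7, 4, 5, 9, 6, 1, 3, 8]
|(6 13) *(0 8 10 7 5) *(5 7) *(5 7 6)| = 7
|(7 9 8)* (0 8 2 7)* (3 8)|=|(0 3 8)(2 7 9)|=3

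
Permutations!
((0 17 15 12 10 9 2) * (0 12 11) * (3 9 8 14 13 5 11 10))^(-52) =((0 17 15 10 8 14 13 5 11)(2 12 3 9))^(-52) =(0 15 8 13 11 17 10 14 5)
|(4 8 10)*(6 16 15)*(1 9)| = 6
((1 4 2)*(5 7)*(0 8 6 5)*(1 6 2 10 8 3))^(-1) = (0 7 5 6 2 8 10 4 1 3)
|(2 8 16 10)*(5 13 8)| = 6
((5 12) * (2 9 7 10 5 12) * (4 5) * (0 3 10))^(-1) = (12)(0 7 9 2 5 4 10 3)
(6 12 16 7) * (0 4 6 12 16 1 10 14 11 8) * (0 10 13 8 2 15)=(0 4 6 16 7 12 1 13 8 10 14 11 2 15)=[4, 13, 15, 3, 6, 5, 16, 12, 10, 9, 14, 2, 1, 8, 11, 0, 7]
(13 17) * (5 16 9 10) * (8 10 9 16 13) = (5 13 17 8 10) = [0, 1, 2, 3, 4, 13, 6, 7, 10, 9, 5, 11, 12, 17, 14, 15, 16, 8]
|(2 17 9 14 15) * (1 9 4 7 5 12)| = 10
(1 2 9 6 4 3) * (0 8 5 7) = (0 8 5 7)(1 2 9 6 4 3) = [8, 2, 9, 1, 3, 7, 4, 0, 5, 6]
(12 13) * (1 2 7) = [0, 2, 7, 3, 4, 5, 6, 1, 8, 9, 10, 11, 13, 12] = (1 2 7)(12 13)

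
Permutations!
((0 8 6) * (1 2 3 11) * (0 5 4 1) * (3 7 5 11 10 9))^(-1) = ((0 8 6 11)(1 2 7 5 4)(3 10 9))^(-1) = (0 11 6 8)(1 4 5 7 2)(3 9 10)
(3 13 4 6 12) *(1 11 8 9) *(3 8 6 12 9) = [0, 11, 2, 13, 12, 5, 9, 7, 3, 1, 10, 6, 8, 4] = (1 11 6 9)(3 13 4 12 8)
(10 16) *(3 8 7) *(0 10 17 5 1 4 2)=(0 10 16 17 5 1 4 2)(3 8 7)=[10, 4, 0, 8, 2, 1, 6, 3, 7, 9, 16, 11, 12, 13, 14, 15, 17, 5]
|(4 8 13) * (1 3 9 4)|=6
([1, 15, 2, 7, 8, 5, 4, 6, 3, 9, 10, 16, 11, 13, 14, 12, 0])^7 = (0 1 15 12 11 16)(3 6 8 7 4)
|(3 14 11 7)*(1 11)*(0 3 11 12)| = |(0 3 14 1 12)(7 11)| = 10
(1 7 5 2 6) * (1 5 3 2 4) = (1 7 3 2 6 5 4) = [0, 7, 6, 2, 1, 4, 5, 3]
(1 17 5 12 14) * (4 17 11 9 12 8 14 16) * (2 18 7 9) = (1 11 2 18 7 9 12 16 4 17 5 8 14) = [0, 11, 18, 3, 17, 8, 6, 9, 14, 12, 10, 2, 16, 13, 1, 15, 4, 5, 7]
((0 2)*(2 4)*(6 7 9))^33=((0 4 2)(6 7 9))^33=(9)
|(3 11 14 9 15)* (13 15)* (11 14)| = |(3 14 9 13 15)| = 5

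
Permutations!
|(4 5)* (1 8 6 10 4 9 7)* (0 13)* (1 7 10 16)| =|(0 13)(1 8 6 16)(4 5 9 10)| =4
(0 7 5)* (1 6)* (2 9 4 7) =(0 2 9 4 7 5)(1 6) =[2, 6, 9, 3, 7, 0, 1, 5, 8, 4]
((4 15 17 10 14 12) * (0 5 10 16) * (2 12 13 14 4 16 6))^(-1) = (0 16 12 2 6 17 15 4 10 5)(13 14)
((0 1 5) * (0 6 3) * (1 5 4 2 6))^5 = (0 6 4 5 3 2 1)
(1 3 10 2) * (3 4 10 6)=(1 4 10 2)(3 6)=[0, 4, 1, 6, 10, 5, 3, 7, 8, 9, 2]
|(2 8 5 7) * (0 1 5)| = 6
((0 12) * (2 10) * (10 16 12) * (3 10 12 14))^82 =(2 14 10 16 3)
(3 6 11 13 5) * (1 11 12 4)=(1 11 13 5 3 6 12 4)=[0, 11, 2, 6, 1, 3, 12, 7, 8, 9, 10, 13, 4, 5]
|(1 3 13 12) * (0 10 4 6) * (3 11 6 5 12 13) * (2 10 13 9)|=11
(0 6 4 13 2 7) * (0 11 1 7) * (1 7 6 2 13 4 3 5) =[2, 6, 0, 5, 4, 1, 3, 11, 8, 9, 10, 7, 12, 13] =(13)(0 2)(1 6 3 5)(7 11)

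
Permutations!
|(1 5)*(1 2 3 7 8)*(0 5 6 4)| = 9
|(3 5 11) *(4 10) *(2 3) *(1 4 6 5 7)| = 9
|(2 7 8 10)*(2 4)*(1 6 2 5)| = 8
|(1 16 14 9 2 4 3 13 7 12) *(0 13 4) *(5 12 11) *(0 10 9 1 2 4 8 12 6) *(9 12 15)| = |(0 13 7 11 5 6)(1 16 14)(2 10 12)(3 8 15 9 4)| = 30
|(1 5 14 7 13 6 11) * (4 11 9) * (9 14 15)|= 12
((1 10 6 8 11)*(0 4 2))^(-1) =(0 2 4)(1 11 8 6 10) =((0 4 2)(1 10 6 8 11))^(-1)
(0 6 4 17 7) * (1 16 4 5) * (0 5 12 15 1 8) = (0 6 12 15 1 16 4 17 7 5 8) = [6, 16, 2, 3, 17, 8, 12, 5, 0, 9, 10, 11, 15, 13, 14, 1, 4, 7]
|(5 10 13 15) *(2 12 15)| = 6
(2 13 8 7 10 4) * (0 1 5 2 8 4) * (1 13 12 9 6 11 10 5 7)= (0 13 4 8 1 7 5 2 12 9 6 11 10)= [13, 7, 12, 3, 8, 2, 11, 5, 1, 6, 0, 10, 9, 4]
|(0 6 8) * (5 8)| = |(0 6 5 8)| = 4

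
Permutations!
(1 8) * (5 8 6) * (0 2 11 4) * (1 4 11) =(11)(0 2 1 6 5 8 4) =[2, 6, 1, 3, 0, 8, 5, 7, 4, 9, 10, 11]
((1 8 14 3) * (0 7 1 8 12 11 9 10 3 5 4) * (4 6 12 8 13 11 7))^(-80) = ((0 4)(1 8 14 5 6 12 7)(3 13 11 9 10))^(-80) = (1 6 8 12 14 7 5)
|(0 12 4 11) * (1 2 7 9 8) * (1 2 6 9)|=12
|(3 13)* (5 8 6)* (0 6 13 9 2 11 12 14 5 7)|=|(0 6 7)(2 11 12 14 5 8 13 3 9)|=9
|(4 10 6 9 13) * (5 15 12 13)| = 8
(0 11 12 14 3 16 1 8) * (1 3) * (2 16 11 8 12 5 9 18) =(0 8)(1 12 14)(2 16 3 11 5 9 18) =[8, 12, 16, 11, 4, 9, 6, 7, 0, 18, 10, 5, 14, 13, 1, 15, 3, 17, 2]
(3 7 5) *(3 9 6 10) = [0, 1, 2, 7, 4, 9, 10, 5, 8, 6, 3] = (3 7 5 9 6 10)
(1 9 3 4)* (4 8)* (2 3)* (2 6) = (1 9 6 2 3 8 4) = [0, 9, 3, 8, 1, 5, 2, 7, 4, 6]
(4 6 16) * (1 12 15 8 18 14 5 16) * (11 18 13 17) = (1 12 15 8 13 17 11 18 14 5 16 4 6) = [0, 12, 2, 3, 6, 16, 1, 7, 13, 9, 10, 18, 15, 17, 5, 8, 4, 11, 14]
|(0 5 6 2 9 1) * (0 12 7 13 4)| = |(0 5 6 2 9 1 12 7 13 4)| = 10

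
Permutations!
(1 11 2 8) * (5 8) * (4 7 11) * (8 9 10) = [0, 4, 5, 3, 7, 9, 6, 11, 1, 10, 8, 2] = (1 4 7 11 2 5 9 10 8)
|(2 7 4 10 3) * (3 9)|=6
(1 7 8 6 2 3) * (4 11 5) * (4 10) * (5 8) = (1 7 5 10 4 11 8 6 2 3) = [0, 7, 3, 1, 11, 10, 2, 5, 6, 9, 4, 8]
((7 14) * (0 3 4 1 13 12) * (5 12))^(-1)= ((0 3 4 1 13 5 12)(7 14))^(-1)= (0 12 5 13 1 4 3)(7 14)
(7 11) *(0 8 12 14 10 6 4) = [8, 1, 2, 3, 0, 5, 4, 11, 12, 9, 6, 7, 14, 13, 10] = (0 8 12 14 10 6 4)(7 11)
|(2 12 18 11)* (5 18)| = 5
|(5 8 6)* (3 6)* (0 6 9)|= 6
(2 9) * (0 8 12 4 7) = [8, 1, 9, 3, 7, 5, 6, 0, 12, 2, 10, 11, 4] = (0 8 12 4 7)(2 9)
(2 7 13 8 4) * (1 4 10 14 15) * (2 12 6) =(1 4 12 6 2 7 13 8 10 14 15) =[0, 4, 7, 3, 12, 5, 2, 13, 10, 9, 14, 11, 6, 8, 15, 1]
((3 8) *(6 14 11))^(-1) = (3 8)(6 11 14)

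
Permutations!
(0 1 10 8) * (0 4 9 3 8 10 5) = (10)(0 1 5)(3 8 4 9) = [1, 5, 2, 8, 9, 0, 6, 7, 4, 3, 10]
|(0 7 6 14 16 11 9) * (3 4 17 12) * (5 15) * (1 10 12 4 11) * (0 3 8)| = |(0 7 6 14 16 1 10 12 8)(3 11 9)(4 17)(5 15)| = 18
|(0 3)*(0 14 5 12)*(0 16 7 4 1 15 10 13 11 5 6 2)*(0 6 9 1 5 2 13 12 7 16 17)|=|(0 3 14 9 1 15 10 12 17)(2 6 13 11)(4 5 7)|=36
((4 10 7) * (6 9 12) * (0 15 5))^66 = (15)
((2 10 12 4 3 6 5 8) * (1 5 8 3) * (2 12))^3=(1 6 4 3 12 5 8)(2 10)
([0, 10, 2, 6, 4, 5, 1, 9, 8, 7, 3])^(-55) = [0, 10, 2, 6, 4, 5, 1, 9, 8, 7, 3]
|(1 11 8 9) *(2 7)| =|(1 11 8 9)(2 7)| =4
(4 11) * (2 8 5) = (2 8 5)(4 11) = [0, 1, 8, 3, 11, 2, 6, 7, 5, 9, 10, 4]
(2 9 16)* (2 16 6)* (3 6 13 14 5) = [0, 1, 9, 6, 4, 3, 2, 7, 8, 13, 10, 11, 12, 14, 5, 15, 16] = (16)(2 9 13 14 5 3 6)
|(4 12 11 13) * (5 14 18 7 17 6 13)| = |(4 12 11 5 14 18 7 17 6 13)| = 10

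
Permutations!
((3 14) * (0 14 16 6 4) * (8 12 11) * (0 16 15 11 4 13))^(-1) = (0 13 6 16 4 12 8 11 15 3 14)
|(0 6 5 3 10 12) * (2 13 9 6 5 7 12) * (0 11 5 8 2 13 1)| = 36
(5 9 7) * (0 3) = (0 3)(5 9 7) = [3, 1, 2, 0, 4, 9, 6, 5, 8, 7]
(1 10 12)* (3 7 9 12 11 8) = (1 10 11 8 3 7 9 12) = [0, 10, 2, 7, 4, 5, 6, 9, 3, 12, 11, 8, 1]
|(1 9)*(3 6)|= |(1 9)(3 6)|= 2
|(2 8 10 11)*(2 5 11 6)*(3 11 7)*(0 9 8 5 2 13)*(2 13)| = |(0 9 8 10 6 2 5 7 3 11 13)| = 11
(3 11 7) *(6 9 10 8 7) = (3 11 6 9 10 8 7) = [0, 1, 2, 11, 4, 5, 9, 3, 7, 10, 8, 6]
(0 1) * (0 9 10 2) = [1, 9, 0, 3, 4, 5, 6, 7, 8, 10, 2] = (0 1 9 10 2)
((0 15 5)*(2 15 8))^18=((0 8 2 15 5))^18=(0 15 8 5 2)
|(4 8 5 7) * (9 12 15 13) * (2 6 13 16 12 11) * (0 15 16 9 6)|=20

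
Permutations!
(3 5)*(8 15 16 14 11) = (3 5)(8 15 16 14 11) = [0, 1, 2, 5, 4, 3, 6, 7, 15, 9, 10, 8, 12, 13, 11, 16, 14]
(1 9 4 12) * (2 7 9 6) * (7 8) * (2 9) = (1 6 9 4 12)(2 8 7) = [0, 6, 8, 3, 12, 5, 9, 2, 7, 4, 10, 11, 1]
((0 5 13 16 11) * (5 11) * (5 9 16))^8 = (16)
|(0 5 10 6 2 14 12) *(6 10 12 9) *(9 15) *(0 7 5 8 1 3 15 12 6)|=|(0 8 1 3 15 9)(2 14 12 7 5 6)|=6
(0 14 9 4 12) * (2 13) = (0 14 9 4 12)(2 13) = [14, 1, 13, 3, 12, 5, 6, 7, 8, 4, 10, 11, 0, 2, 9]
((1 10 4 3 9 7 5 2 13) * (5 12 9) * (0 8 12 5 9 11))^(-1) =(0 11 12 8)(1 13 2 5 7 9 3 4 10)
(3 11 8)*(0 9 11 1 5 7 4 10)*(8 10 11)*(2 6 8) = (0 9 2 6 8 3 1 5 7 4 11 10) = [9, 5, 6, 1, 11, 7, 8, 4, 3, 2, 0, 10]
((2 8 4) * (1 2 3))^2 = ((1 2 8 4 3))^2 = (1 8 3 2 4)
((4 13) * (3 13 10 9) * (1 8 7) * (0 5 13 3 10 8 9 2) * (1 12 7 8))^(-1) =(0 2 10 9 1 4 13 5)(7 12)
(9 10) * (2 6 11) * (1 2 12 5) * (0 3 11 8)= [3, 2, 6, 11, 4, 1, 8, 7, 0, 10, 9, 12, 5]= (0 3 11 12 5 1 2 6 8)(9 10)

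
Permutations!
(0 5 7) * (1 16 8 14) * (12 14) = (0 5 7)(1 16 8 12 14) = [5, 16, 2, 3, 4, 7, 6, 0, 12, 9, 10, 11, 14, 13, 1, 15, 8]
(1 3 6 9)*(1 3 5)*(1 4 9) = (1 5 4 9 3 6) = [0, 5, 2, 6, 9, 4, 1, 7, 8, 3]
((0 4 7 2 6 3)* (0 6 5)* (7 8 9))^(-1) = (0 5 2 7 9 8 4)(3 6)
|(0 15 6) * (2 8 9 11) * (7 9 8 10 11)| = |(0 15 6)(2 10 11)(7 9)| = 6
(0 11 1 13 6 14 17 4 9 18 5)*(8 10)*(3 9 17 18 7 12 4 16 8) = (0 11 1 13 6 14 18 5)(3 9 7 12 4 17 16 8 10) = [11, 13, 2, 9, 17, 0, 14, 12, 10, 7, 3, 1, 4, 6, 18, 15, 8, 16, 5]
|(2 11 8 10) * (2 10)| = |(2 11 8)| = 3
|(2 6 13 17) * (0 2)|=5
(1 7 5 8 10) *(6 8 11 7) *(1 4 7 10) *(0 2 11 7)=(0 2 11 10 4)(1 6 8)(5 7)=[2, 6, 11, 3, 0, 7, 8, 5, 1, 9, 4, 10]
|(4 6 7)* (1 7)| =4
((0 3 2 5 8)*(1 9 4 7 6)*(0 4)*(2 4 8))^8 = (0 3 4 7 6 1 9)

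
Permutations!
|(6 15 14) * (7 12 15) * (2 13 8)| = |(2 13 8)(6 7 12 15 14)| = 15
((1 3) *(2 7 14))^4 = ((1 3)(2 7 14))^4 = (2 7 14)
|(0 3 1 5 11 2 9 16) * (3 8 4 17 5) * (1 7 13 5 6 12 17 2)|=6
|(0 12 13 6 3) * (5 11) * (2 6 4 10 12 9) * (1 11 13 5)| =10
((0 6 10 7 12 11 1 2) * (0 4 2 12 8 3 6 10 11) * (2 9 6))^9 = ((0 10 7 8 3 2 4 9 6 11 1 12))^9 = (0 11 4 8)(1 9 3 10)(2 7 12 6)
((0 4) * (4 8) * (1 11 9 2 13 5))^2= (0 4 8)(1 9 13)(2 5 11)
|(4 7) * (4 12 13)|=4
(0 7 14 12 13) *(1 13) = (0 7 14 12 1 13) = [7, 13, 2, 3, 4, 5, 6, 14, 8, 9, 10, 11, 1, 0, 12]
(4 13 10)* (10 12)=[0, 1, 2, 3, 13, 5, 6, 7, 8, 9, 4, 11, 10, 12]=(4 13 12 10)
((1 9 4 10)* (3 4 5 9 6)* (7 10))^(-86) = (1 7 3)(4 6 10)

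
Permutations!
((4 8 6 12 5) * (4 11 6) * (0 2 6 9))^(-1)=(0 9 11 5 12 6 2)(4 8)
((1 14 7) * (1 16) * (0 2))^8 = (16)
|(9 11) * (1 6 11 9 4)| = 4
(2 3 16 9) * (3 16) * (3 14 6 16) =(2 3 14 6 16 9) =[0, 1, 3, 14, 4, 5, 16, 7, 8, 2, 10, 11, 12, 13, 6, 15, 9]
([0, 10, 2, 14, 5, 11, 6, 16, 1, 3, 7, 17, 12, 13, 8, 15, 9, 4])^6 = (1 14 9 7)(3 16 10 8)(4 11)(5 17)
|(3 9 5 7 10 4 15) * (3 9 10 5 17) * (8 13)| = 6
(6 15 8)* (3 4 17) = [0, 1, 2, 4, 17, 5, 15, 7, 6, 9, 10, 11, 12, 13, 14, 8, 16, 3] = (3 4 17)(6 15 8)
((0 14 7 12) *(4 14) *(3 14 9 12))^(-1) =(0 12 9 4)(3 7 14)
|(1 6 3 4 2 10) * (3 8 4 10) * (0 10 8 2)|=8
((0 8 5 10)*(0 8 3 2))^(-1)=((0 3 2)(5 10 8))^(-1)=(0 2 3)(5 8 10)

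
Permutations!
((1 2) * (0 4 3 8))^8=(8)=((0 4 3 8)(1 2))^8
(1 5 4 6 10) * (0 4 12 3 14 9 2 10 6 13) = (0 4 13)(1 5 12 3 14 9 2 10) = [4, 5, 10, 14, 13, 12, 6, 7, 8, 2, 1, 11, 3, 0, 9]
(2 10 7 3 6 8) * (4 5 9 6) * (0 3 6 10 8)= (0 3 4 5 9 10 7 6)(2 8)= [3, 1, 8, 4, 5, 9, 0, 6, 2, 10, 7]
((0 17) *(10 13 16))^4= ((0 17)(10 13 16))^4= (17)(10 13 16)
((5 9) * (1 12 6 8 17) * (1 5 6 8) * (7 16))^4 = ((1 12 8 17 5 9 6)(7 16))^4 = (1 5 12 9 8 6 17)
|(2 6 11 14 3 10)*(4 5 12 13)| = |(2 6 11 14 3 10)(4 5 12 13)| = 12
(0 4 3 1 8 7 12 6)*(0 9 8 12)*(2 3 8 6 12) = (12)(0 4 8 7)(1 2 3)(6 9) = [4, 2, 3, 1, 8, 5, 9, 0, 7, 6, 10, 11, 12]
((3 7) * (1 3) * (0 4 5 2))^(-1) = (0 2 5 4)(1 7 3)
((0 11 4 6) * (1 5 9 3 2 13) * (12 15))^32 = ((0 11 4 6)(1 5 9 3 2 13)(12 15))^32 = (15)(1 9 2)(3 13 5)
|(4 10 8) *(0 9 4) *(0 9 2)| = 4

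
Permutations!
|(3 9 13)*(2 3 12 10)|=6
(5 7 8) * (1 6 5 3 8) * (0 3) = [3, 6, 2, 8, 4, 7, 5, 1, 0] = (0 3 8)(1 6 5 7)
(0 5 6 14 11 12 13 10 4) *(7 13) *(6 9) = [5, 1, 2, 3, 0, 9, 14, 13, 8, 6, 4, 12, 7, 10, 11] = (0 5 9 6 14 11 12 7 13 10 4)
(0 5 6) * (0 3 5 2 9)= (0 2 9)(3 5 6)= [2, 1, 9, 5, 4, 6, 3, 7, 8, 0]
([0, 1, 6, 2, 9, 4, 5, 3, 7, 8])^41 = (2 6 5 4 9 8 7 3)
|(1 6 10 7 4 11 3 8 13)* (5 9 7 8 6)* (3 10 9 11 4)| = 12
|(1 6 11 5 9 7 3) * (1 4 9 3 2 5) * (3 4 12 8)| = 15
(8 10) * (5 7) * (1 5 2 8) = (1 5 7 2 8 10) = [0, 5, 8, 3, 4, 7, 6, 2, 10, 9, 1]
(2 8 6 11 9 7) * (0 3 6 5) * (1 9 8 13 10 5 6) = (0 3 1 9 7 2 13 10 5)(6 11 8) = [3, 9, 13, 1, 4, 0, 11, 2, 6, 7, 5, 8, 12, 10]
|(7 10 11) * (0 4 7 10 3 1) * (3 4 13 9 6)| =6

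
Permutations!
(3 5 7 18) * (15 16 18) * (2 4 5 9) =(2 4 5 7 15 16 18 3 9) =[0, 1, 4, 9, 5, 7, 6, 15, 8, 2, 10, 11, 12, 13, 14, 16, 18, 17, 3]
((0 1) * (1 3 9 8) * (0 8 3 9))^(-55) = ((0 9 3)(1 8))^(-55) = (0 3 9)(1 8)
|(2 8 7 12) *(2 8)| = 3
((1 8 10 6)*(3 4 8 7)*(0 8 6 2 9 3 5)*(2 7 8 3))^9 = (10)(2 9)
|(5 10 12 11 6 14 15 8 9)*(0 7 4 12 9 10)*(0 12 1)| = 36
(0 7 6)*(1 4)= (0 7 6)(1 4)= [7, 4, 2, 3, 1, 5, 0, 6]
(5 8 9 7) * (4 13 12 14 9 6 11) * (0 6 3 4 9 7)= [6, 1, 2, 4, 13, 8, 11, 5, 3, 0, 10, 9, 14, 12, 7]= (0 6 11 9)(3 4 13 12 14 7 5 8)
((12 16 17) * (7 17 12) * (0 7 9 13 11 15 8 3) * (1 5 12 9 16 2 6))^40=((0 7 17 16 9 13 11 15 8 3)(1 5 12 2 6))^40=(17)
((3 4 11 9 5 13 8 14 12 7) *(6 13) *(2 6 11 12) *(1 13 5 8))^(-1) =((1 13)(2 6 5 11 9 8 14)(3 4 12 7))^(-1) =(1 13)(2 14 8 9 11 5 6)(3 7 12 4)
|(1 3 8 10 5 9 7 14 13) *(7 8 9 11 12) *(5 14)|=28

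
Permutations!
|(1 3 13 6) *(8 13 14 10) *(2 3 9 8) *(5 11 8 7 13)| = |(1 9 7 13 6)(2 3 14 10)(5 11 8)| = 60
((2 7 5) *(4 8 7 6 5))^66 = (8)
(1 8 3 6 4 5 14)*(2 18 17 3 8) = (1 2 18 17 3 6 4 5 14) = [0, 2, 18, 6, 5, 14, 4, 7, 8, 9, 10, 11, 12, 13, 1, 15, 16, 3, 17]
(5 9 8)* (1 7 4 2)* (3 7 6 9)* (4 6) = (1 4 2)(3 7 6 9 8 5) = [0, 4, 1, 7, 2, 3, 9, 6, 5, 8]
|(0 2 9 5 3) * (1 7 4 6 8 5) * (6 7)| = |(0 2 9 1 6 8 5 3)(4 7)| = 8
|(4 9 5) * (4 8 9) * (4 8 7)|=|(4 8 9 5 7)|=5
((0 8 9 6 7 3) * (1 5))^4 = (0 7 9)(3 6 8)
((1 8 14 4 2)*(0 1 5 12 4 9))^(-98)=((0 1 8 14 9)(2 5 12 4))^(-98)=(0 8 9 1 14)(2 12)(4 5)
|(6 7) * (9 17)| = 2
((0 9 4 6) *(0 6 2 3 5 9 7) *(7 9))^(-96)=((0 9 4 2 3 5 7))^(-96)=(0 4 3 7 9 2 5)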